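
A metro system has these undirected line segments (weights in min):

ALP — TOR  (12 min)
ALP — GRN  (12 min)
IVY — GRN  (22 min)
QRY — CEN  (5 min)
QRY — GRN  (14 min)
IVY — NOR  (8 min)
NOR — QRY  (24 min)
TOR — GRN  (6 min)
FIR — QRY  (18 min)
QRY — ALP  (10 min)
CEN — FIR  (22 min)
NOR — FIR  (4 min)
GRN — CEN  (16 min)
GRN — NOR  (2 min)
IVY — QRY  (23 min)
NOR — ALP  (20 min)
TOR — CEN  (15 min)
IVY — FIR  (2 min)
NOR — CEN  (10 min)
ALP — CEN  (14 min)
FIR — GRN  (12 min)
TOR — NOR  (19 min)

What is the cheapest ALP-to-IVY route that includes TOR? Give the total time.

Shortest ALP→TOR: ALP–TOR = 12
Best TOR to IVY: TOR–GRN–NOR–FIR–IVY costing 14
Total via TOR: 12 + 14 = 26 min.

26 min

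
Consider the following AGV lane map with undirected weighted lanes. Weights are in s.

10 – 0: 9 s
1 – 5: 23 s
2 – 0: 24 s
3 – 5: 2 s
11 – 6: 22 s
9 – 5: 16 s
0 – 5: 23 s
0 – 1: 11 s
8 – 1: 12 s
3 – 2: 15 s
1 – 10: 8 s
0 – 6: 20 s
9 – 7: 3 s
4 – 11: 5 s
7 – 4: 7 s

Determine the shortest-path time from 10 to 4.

56 s

Candidate routes:
10 - 1 - 5 - 9 - 7 - 4: 8+23+16+3+7 = 57
10 - 0 - 6 - 11 - 4: 9+20+22+5 = 56
10 - 0 - 5 - 9 - 7 - 4: 9+23+16+3+7 = 58
Cheapest is 10 - 0 - 6 - 11 - 4 at 56 s.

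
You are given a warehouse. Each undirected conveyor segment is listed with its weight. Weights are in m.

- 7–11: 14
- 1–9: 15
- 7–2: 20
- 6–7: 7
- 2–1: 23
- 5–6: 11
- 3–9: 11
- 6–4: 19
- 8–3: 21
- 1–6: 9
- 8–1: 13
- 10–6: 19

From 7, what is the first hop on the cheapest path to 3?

Candidate routes:
7 → 6 → 1 → 8 → 3: 7+9+13+21 = 50
7 → 6 → 1 → 9 → 3: 7+9+15+11 = 42
7 → 2 → 1 → 9 → 3: 20+23+15+11 = 69
Cheapest is 7 → 6 → 1 → 9 → 3 at 42 m.
So from 7 the first move is to 6.

6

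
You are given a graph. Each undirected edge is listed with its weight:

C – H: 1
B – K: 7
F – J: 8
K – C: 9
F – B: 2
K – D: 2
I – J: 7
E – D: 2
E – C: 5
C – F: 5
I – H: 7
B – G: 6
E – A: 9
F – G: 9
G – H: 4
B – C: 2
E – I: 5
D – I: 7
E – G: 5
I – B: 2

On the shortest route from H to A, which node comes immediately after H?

Candidate routes:
H → C → E → A: 1+5+9 = 15
H → C → B → I → E → A: 1+2+2+5+9 = 19
H → G → E → A: 4+5+9 = 18
Cheapest is H → C → E → A at 15.
So from H the first move is to C.

C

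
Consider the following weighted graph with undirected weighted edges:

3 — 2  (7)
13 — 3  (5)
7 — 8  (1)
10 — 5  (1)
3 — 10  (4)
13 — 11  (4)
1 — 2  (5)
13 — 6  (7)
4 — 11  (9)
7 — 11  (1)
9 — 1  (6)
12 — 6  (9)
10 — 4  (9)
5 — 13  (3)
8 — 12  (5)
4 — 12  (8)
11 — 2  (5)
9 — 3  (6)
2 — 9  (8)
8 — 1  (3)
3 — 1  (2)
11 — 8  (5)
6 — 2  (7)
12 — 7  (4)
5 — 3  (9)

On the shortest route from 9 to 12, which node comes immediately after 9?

Candidate routes:
9 - 1 - 8 - 12: 6+3+5 = 14
9 - 3 - 1 - 8 - 7 - 12: 6+2+3+1+4 = 16
9 - 3 - 1 - 8 - 12: 6+2+3+5 = 16
Cheapest is 9 - 1 - 8 - 12 at 14.
So from 9 the first move is to 1.

1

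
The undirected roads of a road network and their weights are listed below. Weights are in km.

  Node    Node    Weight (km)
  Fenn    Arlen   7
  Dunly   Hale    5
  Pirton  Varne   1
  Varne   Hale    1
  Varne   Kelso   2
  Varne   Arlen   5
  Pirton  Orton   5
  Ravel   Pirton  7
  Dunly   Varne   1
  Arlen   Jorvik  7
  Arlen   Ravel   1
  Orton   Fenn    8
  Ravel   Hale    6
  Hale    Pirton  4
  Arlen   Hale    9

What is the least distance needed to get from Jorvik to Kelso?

Running Dijkstra from Jorvik:
Jorvik: 0
Arlen: 7  (via Jorvik)
Ravel: 8  (via Arlen)
Varne: 12  (via Arlen)
Dunly: 13  (via Varne)
Hale: 13  (via Varne)
Pirton: 13  (via Varne)
Fenn: 14  (via Arlen)
Kelso: 14  (via Varne)
Shortest route: Jorvik–Arlen–Varne–Kelso = 14 km.

14 km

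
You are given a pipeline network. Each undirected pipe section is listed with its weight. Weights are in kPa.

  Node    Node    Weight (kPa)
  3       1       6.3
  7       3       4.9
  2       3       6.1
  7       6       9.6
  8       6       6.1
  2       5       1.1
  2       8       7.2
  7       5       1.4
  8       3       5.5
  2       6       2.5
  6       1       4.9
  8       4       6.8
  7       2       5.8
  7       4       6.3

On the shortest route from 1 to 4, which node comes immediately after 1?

6

Candidate routes:
1 - 3 - 7 - 4: 6.3+4.9+6.3 = 17.5
1 - 6 - 8 - 4: 4.9+6.1+6.8 = 17.8
1 - 6 - 2 - 5 - 7 - 4: 4.9+2.5+1.1+1.4+6.3 = 16.2
1 - 3 - 8 - 4: 6.3+5.5+6.8 = 18.6
Cheapest is 1 - 6 - 2 - 5 - 7 - 4 at 16.2 kPa.
So from 1 the first move is to 6.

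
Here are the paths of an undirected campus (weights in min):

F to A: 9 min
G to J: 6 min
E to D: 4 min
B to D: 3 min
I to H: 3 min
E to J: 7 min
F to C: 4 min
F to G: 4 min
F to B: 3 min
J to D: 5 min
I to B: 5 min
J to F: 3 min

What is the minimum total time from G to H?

15 min

Candidate routes:
G → F → B → I → H: 4+3+5+3 = 15
G → J → F → B → I → H: 6+3+3+5+3 = 20
Cheapest is G → F → B → I → H at 15 min.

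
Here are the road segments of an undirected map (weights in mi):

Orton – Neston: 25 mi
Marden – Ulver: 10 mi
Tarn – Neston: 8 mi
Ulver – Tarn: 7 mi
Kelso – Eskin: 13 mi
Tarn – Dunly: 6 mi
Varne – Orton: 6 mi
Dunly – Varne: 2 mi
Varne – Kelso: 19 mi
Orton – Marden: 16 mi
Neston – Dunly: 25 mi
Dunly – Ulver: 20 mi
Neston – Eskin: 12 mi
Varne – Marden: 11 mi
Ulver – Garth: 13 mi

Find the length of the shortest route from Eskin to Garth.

Compare a few routes:
Eskin → Neston → Tarn → Dunly → Ulver → Garth: 12+8+6+20+13 = 59
Eskin → Neston → Tarn → Dunly → Varne → Marden → Ulver → Garth: 12+8+6+2+11+10+13 = 62
Eskin → Kelso → Varne → Dunly → Tarn → Ulver → Garth: 13+19+2+6+7+13 = 60
Eskin → Neston → Tarn → Ulver → Garth: 12+8+7+13 = 40
Cheapest is Eskin → Neston → Tarn → Ulver → Garth at 40 mi.

40 mi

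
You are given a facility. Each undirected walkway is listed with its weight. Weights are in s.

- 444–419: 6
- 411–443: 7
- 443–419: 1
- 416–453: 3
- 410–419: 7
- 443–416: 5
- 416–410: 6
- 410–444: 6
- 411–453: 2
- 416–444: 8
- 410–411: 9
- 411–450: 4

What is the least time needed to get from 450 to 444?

Candidate routes:
450 - 411 - 443 - 419 - 444: 4+7+1+6 = 18
450 - 411 - 410 - 444: 4+9+6 = 19
450 - 411 - 453 - 416 - 444: 4+2+3+8 = 17
Cheapest is 450 - 411 - 453 - 416 - 444 at 17 s.

17 s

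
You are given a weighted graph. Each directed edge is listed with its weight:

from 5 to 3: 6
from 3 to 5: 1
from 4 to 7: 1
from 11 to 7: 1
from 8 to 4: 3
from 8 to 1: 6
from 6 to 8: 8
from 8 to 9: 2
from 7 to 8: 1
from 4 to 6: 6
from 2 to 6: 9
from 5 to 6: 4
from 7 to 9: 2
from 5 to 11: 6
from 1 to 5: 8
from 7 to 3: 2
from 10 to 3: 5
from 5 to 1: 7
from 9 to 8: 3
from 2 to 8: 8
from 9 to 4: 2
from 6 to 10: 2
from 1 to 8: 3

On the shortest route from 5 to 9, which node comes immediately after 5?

11

Compare a few routes:
5–6–8–9: 4+8+2 = 14
5–11–7–8–9: 6+1+1+2 = 10
5–11–7–9: 6+1+2 = 9
5–1–8–9: 7+3+2 = 12
The minimum is 9 via 5–11–7–9.
So from 5 the first move is to 11.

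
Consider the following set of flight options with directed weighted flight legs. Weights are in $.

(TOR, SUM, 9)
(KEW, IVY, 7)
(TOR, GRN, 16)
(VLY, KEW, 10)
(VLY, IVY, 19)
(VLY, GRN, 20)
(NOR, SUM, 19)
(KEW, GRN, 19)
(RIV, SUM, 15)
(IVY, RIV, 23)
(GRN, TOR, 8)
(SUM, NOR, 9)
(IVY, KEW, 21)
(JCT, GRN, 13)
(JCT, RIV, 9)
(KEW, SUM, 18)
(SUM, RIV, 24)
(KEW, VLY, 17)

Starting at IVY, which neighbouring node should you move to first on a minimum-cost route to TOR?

Enumerating some paths:
IVY - KEW - VLY - GRN - TOR: 21+17+20+8 = 66
IVY - KEW - GRN - TOR: 21+19+8 = 48
Cheapest is IVY - KEW - GRN - TOR at $48.
So from IVY the first move is to KEW.

KEW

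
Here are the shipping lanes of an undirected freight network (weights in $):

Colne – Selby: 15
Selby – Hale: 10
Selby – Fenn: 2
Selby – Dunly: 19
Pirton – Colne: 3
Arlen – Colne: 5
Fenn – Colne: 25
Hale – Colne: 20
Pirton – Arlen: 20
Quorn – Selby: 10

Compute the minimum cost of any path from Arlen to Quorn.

$30

Enumerating some paths:
Arlen–Pirton–Colne–Selby–Quorn: 20+3+15+10 = 48
Arlen–Colne–Selby–Quorn: 5+15+10 = 30
Arlen–Colne–Fenn–Selby–Quorn: 5+25+2+10 = 42
Arlen–Colne–Hale–Selby–Quorn: 5+20+10+10 = 45
Cheapest is Arlen–Colne–Selby–Quorn at $30.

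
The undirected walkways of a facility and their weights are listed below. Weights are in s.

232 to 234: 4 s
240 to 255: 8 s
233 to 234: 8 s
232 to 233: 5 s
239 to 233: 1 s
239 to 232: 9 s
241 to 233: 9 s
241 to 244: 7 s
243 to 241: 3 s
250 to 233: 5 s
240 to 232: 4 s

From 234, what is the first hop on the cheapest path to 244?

233

Candidate routes:
234 - 232 - 233 - 241 - 244: 4+5+9+7 = 25
234 - 233 - 241 - 244: 8+9+7 = 24
Cheapest is 234 - 233 - 241 - 244 at 24 s.
So from 234 the first move is to 233.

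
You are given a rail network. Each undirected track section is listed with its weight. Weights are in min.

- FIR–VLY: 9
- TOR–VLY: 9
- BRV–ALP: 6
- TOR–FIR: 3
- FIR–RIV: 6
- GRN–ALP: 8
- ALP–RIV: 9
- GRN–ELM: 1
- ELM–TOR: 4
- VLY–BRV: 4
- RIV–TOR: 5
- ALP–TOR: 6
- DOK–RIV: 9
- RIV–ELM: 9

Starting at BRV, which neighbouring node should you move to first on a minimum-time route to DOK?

ALP

Enumerating some paths:
BRV - ALP - RIV - DOK: 6+9+9 = 24
BRV - ALP - TOR - RIV - DOK: 6+6+5+9 = 26
The minimum is 24 min via BRV - ALP - RIV - DOK.
So from BRV the first move is to ALP.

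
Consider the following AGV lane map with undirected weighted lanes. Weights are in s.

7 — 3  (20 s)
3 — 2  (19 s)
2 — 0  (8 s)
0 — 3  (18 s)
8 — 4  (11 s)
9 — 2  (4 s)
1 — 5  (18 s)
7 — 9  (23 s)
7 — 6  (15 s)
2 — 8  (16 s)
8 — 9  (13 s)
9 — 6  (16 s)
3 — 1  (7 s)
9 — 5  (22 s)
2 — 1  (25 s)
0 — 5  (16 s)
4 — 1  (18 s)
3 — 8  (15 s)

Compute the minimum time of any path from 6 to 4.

Running Dijkstra from 6:
6: 0
7: 15  (via 6)
9: 16  (via 6)
2: 20  (via 9)
0: 28  (via 2)
8: 29  (via 9)
3: 35  (via 7)
5: 38  (via 9)
4: 40  (via 8)
Shortest route: 6 → 9 → 8 → 4 = 40 s.

40 s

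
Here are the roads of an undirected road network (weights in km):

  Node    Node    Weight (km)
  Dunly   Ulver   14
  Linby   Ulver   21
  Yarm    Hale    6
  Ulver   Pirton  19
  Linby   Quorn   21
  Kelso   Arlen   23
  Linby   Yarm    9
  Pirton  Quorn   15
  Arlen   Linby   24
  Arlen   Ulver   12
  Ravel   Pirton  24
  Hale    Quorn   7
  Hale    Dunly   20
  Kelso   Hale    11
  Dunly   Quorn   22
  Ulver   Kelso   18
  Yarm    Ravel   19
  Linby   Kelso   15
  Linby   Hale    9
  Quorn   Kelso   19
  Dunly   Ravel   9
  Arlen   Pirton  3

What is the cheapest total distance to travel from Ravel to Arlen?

27 km

Running Dijkstra from Ravel:
Ravel: 0
Dunly: 9  (via Ravel)
Yarm: 19  (via Ravel)
Ulver: 23  (via Dunly)
Pirton: 24  (via Ravel)
Hale: 25  (via Yarm)
Arlen: 27  (via Pirton)
Shortest route: Ravel–Pirton–Arlen = 27 km.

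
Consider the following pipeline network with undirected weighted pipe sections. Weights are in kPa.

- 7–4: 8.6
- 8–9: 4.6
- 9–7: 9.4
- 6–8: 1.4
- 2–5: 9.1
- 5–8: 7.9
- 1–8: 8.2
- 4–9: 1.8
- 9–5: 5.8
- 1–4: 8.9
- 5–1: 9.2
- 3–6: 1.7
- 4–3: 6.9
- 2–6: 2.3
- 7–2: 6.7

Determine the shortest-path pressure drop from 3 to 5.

11 kPa

Candidate routes:
3 - 6 - 8 - 5: 1.7+1.4+7.9 = 11
3 - 6 - 8 - 9 - 5: 1.7+1.4+4.6+5.8 = 13.5
3 - 6 - 2 - 5: 1.7+2.3+9.1 = 13.1
The minimum is 11 kPa via 3 - 6 - 8 - 5.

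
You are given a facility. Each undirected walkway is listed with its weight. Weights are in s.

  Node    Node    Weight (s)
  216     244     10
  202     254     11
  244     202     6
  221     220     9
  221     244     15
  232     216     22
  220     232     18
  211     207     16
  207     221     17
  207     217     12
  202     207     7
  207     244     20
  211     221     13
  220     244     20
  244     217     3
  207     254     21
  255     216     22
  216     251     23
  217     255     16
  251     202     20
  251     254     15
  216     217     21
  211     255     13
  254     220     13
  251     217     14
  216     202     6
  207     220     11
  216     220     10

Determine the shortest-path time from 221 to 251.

32 s

Shortest distances from 221:
221: 0
220: 9  (via 221)
211: 13  (via 221)
244: 15  (via 221)
207: 17  (via 221)
217: 18  (via 244)
216: 19  (via 220)
202: 21  (via 244)
254: 22  (via 220)
255: 26  (via 211)
232: 27  (via 220)
251: 32  (via 217)
Shortest route: 221–244–217–251 = 32 s.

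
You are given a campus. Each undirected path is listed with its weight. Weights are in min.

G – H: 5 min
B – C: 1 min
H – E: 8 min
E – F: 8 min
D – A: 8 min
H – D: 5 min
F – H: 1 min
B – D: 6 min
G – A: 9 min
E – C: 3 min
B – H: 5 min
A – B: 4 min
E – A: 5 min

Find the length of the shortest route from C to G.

Enumerating some paths:
C → B → H → G: 1+5+5 = 11
C → B → A → G: 1+4+9 = 14
C → E → H → G: 3+8+5 = 16
The minimum is 11 min via C → B → H → G.

11 min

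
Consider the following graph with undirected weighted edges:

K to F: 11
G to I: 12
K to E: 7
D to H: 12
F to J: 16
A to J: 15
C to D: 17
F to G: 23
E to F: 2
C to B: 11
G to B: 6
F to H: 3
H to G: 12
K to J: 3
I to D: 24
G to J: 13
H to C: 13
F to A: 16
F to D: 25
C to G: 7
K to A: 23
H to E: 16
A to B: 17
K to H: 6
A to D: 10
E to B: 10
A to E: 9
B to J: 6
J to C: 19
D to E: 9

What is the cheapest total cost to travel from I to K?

27

Shortest distances from I:
I: 0
G: 12  (via I)
B: 18  (via G)
C: 19  (via G)
D: 24  (via I)
H: 24  (via G)
J: 24  (via B)
F: 27  (via H)
K: 27  (via J)
Shortest route: I → G → B → J → K = 27.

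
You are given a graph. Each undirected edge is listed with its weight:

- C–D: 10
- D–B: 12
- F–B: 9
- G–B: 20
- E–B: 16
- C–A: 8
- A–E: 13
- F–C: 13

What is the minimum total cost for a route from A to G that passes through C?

50

Best A to C: A–C costing 8
Shortest C→G: C–D–B–G = 42
Total via C: 8 + 42 = 50.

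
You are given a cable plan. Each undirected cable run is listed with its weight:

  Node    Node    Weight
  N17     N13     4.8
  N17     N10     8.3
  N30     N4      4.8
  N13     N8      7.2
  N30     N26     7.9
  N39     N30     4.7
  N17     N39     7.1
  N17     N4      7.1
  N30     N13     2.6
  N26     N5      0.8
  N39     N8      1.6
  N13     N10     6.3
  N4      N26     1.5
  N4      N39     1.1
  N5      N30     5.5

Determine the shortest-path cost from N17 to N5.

Shortest distances from N17:
N17: 0
N13: 4.8  (via N17)
N4: 7.1  (via N17)
N39: 7.1  (via N17)
N30: 7.4  (via N13)
N10: 8.3  (via N17)
N26: 8.6  (via N4)
N8: 8.7  (via N39)
N5: 9.4  (via N26)
Shortest route: N17–N4–N26–N5 = 9.4.

9.4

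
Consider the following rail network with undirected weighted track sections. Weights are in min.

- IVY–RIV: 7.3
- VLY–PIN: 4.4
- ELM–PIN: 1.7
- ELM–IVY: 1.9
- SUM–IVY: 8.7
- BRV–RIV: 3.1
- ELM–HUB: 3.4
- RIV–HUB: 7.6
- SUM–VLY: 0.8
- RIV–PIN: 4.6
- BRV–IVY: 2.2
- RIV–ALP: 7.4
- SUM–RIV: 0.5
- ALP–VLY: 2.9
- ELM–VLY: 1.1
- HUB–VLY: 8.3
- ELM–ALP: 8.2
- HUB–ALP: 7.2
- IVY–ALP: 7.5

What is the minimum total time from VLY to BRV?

Running Dijkstra from VLY:
VLY: 0
SUM: 0.8  (via VLY)
ELM: 1.1  (via VLY)
RIV: 1.3  (via SUM)
PIN: 2.8  (via ELM)
ALP: 2.9  (via VLY)
IVY: 3  (via ELM)
BRV: 4.4  (via RIV)
Shortest route: VLY → SUM → RIV → BRV = 4.4 min.

4.4 min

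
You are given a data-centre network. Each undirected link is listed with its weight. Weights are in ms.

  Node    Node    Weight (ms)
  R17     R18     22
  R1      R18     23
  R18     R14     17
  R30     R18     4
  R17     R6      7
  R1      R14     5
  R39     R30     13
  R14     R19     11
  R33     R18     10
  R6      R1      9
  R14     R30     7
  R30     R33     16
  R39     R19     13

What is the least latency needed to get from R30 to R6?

21 ms

Shortest distances from R30:
R30: 0
R18: 4  (via R30)
R14: 7  (via R30)
R1: 12  (via R14)
R39: 13  (via R30)
R33: 14  (via R18)
R19: 18  (via R14)
R6: 21  (via R1)
Shortest route: R30 → R14 → R1 → R6 = 21 ms.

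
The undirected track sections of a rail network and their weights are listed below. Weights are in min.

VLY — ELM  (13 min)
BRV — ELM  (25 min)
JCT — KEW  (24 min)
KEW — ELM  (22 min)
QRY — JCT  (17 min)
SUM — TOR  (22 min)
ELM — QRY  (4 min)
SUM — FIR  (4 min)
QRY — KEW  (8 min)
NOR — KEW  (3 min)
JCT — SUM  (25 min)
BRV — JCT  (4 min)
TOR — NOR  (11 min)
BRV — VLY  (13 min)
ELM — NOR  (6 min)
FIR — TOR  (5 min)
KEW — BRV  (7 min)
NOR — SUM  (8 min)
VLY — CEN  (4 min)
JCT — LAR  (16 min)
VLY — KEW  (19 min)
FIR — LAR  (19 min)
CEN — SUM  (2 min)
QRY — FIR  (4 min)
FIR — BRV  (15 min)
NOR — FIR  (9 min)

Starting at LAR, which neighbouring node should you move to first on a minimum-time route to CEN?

FIR

Enumerating some paths:
LAR–FIR–SUM–CEN: 19+4+2 = 25
LAR–FIR–NOR–SUM–CEN: 19+9+8+2 = 38
LAR–JCT–BRV–VLY–CEN: 16+4+13+4 = 37
The minimum is 25 min via LAR–FIR–SUM–CEN.
So from LAR the first move is to FIR.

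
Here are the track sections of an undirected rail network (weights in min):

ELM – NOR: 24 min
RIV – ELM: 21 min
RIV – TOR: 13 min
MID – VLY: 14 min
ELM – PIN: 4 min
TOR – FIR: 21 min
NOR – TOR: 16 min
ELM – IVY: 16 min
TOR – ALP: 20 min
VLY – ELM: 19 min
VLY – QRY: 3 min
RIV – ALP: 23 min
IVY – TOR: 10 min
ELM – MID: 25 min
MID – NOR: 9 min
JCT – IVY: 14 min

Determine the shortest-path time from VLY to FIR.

60 min

Running Dijkstra from VLY:
VLY: 0
QRY: 3  (via VLY)
MID: 14  (via VLY)
ELM: 19  (via VLY)
PIN: 23  (via ELM)
NOR: 23  (via MID)
IVY: 35  (via ELM)
TOR: 39  (via NOR)
RIV: 40  (via ELM)
JCT: 49  (via IVY)
ALP: 59  (via TOR)
FIR: 60  (via TOR)
Shortest route: VLY → MID → NOR → TOR → FIR = 60 min.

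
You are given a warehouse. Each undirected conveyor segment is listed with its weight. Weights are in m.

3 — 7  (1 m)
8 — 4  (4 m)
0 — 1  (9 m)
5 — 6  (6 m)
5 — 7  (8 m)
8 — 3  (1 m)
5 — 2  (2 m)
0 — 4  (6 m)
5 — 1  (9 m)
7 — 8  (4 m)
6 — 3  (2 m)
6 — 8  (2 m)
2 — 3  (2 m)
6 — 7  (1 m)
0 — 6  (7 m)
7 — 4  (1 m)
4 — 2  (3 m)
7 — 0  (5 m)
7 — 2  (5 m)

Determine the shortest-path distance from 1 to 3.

Settle nodes by increasing distance from 1:
1: 0
0: 9  (via 1)
5: 9  (via 1)
2: 11  (via 5)
3: 13  (via 2)
Shortest route: 1–5–2–3 = 13 m.

13 m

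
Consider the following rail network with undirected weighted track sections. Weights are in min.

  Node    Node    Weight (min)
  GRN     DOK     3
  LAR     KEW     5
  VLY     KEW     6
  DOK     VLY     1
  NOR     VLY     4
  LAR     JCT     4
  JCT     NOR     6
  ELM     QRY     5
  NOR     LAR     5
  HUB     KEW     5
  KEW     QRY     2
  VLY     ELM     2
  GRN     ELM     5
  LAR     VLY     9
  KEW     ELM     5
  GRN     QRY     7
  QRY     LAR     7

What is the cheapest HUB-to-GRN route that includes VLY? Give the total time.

15 min

Shortest HUB→VLY: HUB–KEW–VLY = 11
Best VLY to GRN: VLY–DOK–GRN costing 4
Total via VLY: 11 + 4 = 15 min.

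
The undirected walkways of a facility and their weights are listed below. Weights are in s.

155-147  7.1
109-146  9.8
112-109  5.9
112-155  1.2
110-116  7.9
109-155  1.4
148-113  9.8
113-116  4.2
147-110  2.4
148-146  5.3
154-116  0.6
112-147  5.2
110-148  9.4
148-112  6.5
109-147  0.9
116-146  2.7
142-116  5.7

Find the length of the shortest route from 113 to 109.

Running Dijkstra from 113:
113: 0
116: 4.2  (via 113)
154: 4.8  (via 116)
146: 6.9  (via 116)
148: 9.8  (via 113)
142: 9.9  (via 116)
110: 12.1  (via 116)
147: 14.5  (via 110)
109: 15.4  (via 147)
Shortest route: 113–116–110–147–109 = 15.4 s.

15.4 s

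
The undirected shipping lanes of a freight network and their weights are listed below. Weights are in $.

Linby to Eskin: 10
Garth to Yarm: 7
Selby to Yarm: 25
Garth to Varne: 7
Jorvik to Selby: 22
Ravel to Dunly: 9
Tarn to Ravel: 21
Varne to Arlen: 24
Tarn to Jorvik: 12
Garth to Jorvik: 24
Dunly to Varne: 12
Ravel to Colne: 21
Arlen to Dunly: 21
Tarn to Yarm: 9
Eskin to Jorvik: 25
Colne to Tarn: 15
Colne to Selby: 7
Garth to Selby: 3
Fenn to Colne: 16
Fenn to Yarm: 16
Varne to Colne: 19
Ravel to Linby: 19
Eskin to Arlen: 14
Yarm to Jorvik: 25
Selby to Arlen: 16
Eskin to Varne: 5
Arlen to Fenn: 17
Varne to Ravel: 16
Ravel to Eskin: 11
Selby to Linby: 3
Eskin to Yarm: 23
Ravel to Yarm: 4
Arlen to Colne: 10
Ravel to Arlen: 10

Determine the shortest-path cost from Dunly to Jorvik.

Candidate routes:
Dunly–Ravel–Yarm–Tarn–Jorvik: 9+4+9+12 = 34
Dunly–Varne–Eskin–Jorvik: 12+5+25 = 42
Dunly–Ravel–Tarn–Jorvik: 9+21+12 = 42
Dunly–Ravel–Yarm–Jorvik: 9+4+25 = 38
Cheapest is Dunly–Ravel–Yarm–Tarn–Jorvik at $34.

$34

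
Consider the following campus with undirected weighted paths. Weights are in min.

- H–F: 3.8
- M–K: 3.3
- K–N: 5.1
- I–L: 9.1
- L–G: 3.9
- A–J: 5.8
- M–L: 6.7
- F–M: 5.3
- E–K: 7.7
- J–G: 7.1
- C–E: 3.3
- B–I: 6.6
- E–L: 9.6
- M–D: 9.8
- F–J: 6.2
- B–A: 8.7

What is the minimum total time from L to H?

Candidate routes:
L → M → F → H: 6.7+5.3+3.8 = 15.8
L → G → J → F → H: 3.9+7.1+6.2+3.8 = 21
The minimum is 15.8 min via L → M → F → H.

15.8 min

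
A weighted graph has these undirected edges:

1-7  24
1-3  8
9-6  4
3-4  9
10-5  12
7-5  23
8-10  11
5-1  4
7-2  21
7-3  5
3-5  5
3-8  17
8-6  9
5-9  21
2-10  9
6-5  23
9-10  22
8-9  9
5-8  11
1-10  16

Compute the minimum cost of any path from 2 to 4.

Enumerating some paths:
2 - 10 - 5 - 3 - 4: 9+12+5+9 = 35
2 - 10 - 5 - 1 - 3 - 4: 9+12+4+8+9 = 42
2 - 10 - 1 - 5 - 3 - 4: 9+16+4+5+9 = 43
2 - 10 - 1 - 3 - 4: 9+16+8+9 = 42
Cheapest is 2 - 10 - 5 - 3 - 4 at 35.

35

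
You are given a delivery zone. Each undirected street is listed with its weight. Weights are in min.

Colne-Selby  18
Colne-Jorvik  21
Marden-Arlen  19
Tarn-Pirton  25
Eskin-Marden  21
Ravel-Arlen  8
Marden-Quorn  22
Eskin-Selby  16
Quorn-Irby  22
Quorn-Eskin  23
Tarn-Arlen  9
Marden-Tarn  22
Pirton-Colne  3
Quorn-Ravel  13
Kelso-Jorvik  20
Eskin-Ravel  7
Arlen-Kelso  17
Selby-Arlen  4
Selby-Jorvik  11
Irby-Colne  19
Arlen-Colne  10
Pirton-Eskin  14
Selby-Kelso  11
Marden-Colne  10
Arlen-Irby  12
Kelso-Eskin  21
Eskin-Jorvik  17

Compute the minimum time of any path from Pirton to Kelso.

Running Dijkstra from Pirton:
Pirton: 0
Colne: 3  (via Pirton)
Arlen: 13  (via Colne)
Marden: 13  (via Colne)
Eskin: 14  (via Pirton)
Selby: 17  (via Arlen)
Ravel: 21  (via Arlen)
Tarn: 22  (via Arlen)
Irby: 22  (via Colne)
Jorvik: 24  (via Colne)
Kelso: 28  (via Selby)
Shortest route: Pirton → Colne → Arlen → Selby → Kelso = 28 min.

28 min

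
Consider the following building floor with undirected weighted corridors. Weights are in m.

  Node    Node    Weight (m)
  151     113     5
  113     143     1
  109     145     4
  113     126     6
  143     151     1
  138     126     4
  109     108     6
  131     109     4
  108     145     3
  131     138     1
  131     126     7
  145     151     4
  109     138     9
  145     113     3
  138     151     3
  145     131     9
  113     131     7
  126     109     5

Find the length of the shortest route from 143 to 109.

8 m

Shortest distances from 143:
143: 0
113: 1  (via 143)
151: 1  (via 143)
138: 4  (via 151)
145: 4  (via 113)
131: 5  (via 138)
108: 7  (via 145)
126: 7  (via 113)
109: 8  (via 145)
Shortest route: 143 → 113 → 145 → 109 = 8 m.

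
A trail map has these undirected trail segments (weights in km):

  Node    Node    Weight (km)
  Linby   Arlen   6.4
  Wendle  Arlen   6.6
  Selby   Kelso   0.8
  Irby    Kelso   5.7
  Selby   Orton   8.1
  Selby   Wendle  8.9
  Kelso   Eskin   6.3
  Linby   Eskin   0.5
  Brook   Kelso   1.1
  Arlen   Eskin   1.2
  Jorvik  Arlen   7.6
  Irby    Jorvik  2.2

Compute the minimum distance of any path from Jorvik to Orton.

Candidate routes:
Jorvik - Arlen - Eskin - Kelso - Selby - Orton: 7.6+1.2+6.3+0.8+8.1 = 24
Jorvik - Irby - Kelso - Selby - Orton: 2.2+5.7+0.8+8.1 = 16.8
The minimum is 16.8 km via Jorvik - Irby - Kelso - Selby - Orton.

16.8 km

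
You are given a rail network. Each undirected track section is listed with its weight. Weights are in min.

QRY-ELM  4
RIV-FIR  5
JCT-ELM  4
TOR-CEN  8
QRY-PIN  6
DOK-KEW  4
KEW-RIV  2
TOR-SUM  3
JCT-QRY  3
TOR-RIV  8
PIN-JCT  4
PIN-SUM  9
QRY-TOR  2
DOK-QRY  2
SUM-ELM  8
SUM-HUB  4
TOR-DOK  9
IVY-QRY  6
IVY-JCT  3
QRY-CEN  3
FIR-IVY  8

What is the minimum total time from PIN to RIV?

14 min

Running Dijkstra from PIN:
PIN: 0
JCT: 4  (via PIN)
QRY: 6  (via PIN)
IVY: 7  (via JCT)
DOK: 8  (via QRY)
TOR: 8  (via QRY)
ELM: 8  (via JCT)
CEN: 9  (via QRY)
SUM: 9  (via PIN)
KEW: 12  (via DOK)
HUB: 13  (via SUM)
RIV: 14  (via KEW)
Shortest route: PIN–QRY–DOK–KEW–RIV = 14 min.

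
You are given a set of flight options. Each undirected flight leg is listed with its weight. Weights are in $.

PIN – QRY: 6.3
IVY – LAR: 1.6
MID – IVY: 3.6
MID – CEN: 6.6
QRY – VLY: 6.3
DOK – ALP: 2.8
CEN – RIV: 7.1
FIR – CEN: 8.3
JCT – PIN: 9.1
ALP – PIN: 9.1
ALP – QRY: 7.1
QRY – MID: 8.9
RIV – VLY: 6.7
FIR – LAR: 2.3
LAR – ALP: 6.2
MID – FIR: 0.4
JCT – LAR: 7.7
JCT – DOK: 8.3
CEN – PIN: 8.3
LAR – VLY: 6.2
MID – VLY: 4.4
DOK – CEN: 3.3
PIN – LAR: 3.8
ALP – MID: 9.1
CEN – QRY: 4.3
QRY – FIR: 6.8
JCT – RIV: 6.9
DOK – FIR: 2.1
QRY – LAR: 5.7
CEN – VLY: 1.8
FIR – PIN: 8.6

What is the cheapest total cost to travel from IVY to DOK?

$6

Shortest distances from IVY:
IVY: 0
LAR: 1.6  (via IVY)
MID: 3.6  (via IVY)
FIR: 3.9  (via LAR)
PIN: 5.4  (via LAR)
DOK: 6  (via FIR)
Shortest route: IVY–LAR–FIR–DOK = $6.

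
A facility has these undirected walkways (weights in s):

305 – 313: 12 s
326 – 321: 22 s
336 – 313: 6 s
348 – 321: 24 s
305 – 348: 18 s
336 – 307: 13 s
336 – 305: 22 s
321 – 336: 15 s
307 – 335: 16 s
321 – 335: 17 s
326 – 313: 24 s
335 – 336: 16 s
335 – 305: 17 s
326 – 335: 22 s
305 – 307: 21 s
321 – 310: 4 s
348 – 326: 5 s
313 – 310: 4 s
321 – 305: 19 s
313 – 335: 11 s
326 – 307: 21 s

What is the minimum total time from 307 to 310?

23 s

Enumerating some paths:
307 - 336 - 313 - 310: 13+6+4 = 23
307 - 335 - 313 - 310: 16+11+4 = 31
307 - 336 - 321 - 310: 13+15+4 = 32
Cheapest is 307 - 336 - 313 - 310 at 23 s.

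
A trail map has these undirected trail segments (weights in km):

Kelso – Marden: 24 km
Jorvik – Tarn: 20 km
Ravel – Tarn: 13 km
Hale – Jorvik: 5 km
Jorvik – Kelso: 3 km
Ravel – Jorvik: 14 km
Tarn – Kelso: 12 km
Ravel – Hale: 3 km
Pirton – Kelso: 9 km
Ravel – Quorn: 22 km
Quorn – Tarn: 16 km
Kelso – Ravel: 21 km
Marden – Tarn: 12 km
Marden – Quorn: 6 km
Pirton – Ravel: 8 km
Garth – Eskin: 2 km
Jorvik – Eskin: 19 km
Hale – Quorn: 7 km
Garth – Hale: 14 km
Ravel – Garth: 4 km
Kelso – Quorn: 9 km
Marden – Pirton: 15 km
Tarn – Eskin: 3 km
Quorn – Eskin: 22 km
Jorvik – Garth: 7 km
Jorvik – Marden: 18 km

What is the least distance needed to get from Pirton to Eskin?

Enumerating some paths:
Pirton - Kelso - Tarn - Eskin: 9+12+3 = 24
Pirton - Kelso - Jorvik - Garth - Eskin: 9+3+7+2 = 21
Pirton - Ravel - Garth - Eskin: 8+4+2 = 14
Pirton - Ravel - Tarn - Eskin: 8+13+3 = 24
Cheapest is Pirton - Ravel - Garth - Eskin at 14 km.

14 km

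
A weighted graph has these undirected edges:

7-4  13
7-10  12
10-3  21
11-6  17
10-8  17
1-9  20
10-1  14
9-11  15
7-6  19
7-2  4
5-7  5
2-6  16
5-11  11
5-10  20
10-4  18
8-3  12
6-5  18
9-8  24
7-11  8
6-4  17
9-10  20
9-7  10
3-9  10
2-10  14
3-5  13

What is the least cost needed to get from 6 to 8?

Compare a few routes:
6 → 7 → 10 → 8: 19+12+17 = 48
6 → 5 → 3 → 8: 18+13+12 = 43
6 → 2 → 10 → 8: 16+14+17 = 47
6 → 2 → 7 → 10 → 8: 16+4+12+17 = 49
Cheapest is 6 → 5 → 3 → 8 at 43.

43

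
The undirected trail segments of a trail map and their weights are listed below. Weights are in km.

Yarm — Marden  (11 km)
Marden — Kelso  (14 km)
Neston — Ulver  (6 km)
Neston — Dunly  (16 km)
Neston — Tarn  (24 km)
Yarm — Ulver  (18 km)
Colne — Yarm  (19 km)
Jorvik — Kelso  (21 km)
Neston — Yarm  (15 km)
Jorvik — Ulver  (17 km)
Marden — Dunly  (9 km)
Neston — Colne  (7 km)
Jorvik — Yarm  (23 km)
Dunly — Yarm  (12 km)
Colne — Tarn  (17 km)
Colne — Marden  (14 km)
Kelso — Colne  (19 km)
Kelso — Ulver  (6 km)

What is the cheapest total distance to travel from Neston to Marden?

Enumerating some paths:
Neston → Colne → Marden: 7+14 = 21
Neston → Yarm → Marden: 15+11 = 26
Neston → Dunly → Marden: 16+9 = 25
Cheapest is Neston → Colne → Marden at 21 km.

21 km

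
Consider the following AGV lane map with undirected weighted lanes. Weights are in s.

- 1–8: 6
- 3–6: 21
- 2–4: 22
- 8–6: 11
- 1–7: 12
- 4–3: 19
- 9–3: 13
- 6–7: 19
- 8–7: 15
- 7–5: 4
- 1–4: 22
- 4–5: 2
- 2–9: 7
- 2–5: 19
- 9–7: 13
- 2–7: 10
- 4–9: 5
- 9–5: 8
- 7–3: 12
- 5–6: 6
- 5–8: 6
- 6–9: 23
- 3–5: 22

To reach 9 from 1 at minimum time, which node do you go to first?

Compare a few routes:
1 - 8 - 5 - 4 - 9: 6+6+2+5 = 19
1 - 8 - 5 - 9: 6+6+8 = 20
Cheapest is 1 - 8 - 5 - 4 - 9 at 19 s.
So from 1 the first move is to 8.

8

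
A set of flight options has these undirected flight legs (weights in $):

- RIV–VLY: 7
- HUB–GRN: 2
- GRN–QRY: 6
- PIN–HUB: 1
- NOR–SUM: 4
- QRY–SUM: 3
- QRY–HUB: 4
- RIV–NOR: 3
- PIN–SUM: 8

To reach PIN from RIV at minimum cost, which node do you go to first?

Compare a few routes:
RIV - NOR - SUM - PIN: 3+4+8 = 15
RIV - NOR - SUM - QRY - GRN - HUB - PIN: 3+4+3+6+2+1 = 19
Cheapest is RIV - NOR - SUM - PIN at $15.
So from RIV the first move is to NOR.

NOR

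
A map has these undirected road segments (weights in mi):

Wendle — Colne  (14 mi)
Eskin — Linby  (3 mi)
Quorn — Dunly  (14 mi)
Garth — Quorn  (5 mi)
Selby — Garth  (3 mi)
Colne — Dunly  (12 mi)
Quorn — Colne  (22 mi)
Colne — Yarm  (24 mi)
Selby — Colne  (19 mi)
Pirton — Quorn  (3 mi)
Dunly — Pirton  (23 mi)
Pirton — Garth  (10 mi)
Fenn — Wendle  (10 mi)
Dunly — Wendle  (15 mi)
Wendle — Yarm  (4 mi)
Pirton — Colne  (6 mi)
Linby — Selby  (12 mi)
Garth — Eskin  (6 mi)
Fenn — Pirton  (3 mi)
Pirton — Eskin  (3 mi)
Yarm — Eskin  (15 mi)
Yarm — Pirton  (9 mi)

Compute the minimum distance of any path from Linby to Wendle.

Compare a few routes:
Linby → Eskin → Yarm → Wendle: 3+15+4 = 22
Linby → Eskin → Garth → Quorn → Pirton → Fenn → Wendle: 3+6+5+3+3+10 = 30
Linby → Eskin → Pirton → Fenn → Wendle: 3+3+3+10 = 19
Linby → Eskin → Pirton → Colne → Wendle: 3+3+6+14 = 26
The minimum is 19 mi via Linby → Eskin → Pirton → Fenn → Wendle.

19 mi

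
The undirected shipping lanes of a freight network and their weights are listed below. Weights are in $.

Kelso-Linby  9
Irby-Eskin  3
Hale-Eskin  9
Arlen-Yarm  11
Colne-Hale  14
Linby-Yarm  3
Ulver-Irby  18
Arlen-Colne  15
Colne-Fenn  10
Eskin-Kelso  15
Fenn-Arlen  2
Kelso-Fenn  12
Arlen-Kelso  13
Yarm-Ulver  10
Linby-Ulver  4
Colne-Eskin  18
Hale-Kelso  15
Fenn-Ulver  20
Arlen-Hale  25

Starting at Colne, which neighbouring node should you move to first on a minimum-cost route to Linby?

Fenn

Compare a few routes:
Colne - Arlen - Yarm - Linby: 15+11+3 = 29
Colne - Fenn - Arlen - Yarm - Linby: 10+2+11+3 = 26
Colne - Fenn - Kelso - Linby: 10+12+9 = 31
Cheapest is Colne - Fenn - Arlen - Yarm - Linby at $26.
So from Colne the first move is to Fenn.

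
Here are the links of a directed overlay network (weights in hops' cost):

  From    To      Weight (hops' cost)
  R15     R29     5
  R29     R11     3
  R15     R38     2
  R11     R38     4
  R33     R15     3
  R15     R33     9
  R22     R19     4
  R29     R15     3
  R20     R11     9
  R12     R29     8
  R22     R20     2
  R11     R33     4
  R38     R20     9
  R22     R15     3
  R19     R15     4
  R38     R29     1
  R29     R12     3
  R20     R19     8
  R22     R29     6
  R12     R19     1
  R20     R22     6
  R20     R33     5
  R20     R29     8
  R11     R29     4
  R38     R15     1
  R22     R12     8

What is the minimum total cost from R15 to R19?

Shortest distances from R15:
R15: 0
R38: 2  (via R15)
R29: 3  (via R38)
R12: 6  (via R29)
R11: 6  (via R29)
R19: 7  (via R12)
Shortest route: R15 → R38 → R29 → R12 → R19 = 7 hops' cost.

7 hops' cost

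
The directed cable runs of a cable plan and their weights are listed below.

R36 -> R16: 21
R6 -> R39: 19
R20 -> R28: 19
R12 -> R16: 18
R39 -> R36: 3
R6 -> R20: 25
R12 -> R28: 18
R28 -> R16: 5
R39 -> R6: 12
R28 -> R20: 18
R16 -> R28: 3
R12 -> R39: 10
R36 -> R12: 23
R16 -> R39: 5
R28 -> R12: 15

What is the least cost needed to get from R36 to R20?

Shortest distances from R36:
R36: 0
R16: 21  (via R36)
R12: 23  (via R36)
R28: 24  (via R16)
R39: 26  (via R16)
R6: 38  (via R39)
R20: 42  (via R28)
Shortest route: R36–R16–R28–R20 = 42.

42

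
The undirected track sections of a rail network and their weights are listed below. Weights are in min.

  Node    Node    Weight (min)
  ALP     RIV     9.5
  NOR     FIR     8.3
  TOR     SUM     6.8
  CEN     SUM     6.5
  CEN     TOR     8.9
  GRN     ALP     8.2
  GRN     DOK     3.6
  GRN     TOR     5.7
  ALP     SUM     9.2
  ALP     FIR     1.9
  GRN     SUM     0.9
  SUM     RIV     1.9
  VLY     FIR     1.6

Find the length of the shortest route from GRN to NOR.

18.4 min

Compare a few routes:
GRN - SUM - RIV - ALP - FIR - NOR: 0.9+1.9+9.5+1.9+8.3 = 22.5
GRN - SUM - ALP - FIR - NOR: 0.9+9.2+1.9+8.3 = 20.3
GRN - ALP - FIR - NOR: 8.2+1.9+8.3 = 18.4
The minimum is 18.4 min via GRN - ALP - FIR - NOR.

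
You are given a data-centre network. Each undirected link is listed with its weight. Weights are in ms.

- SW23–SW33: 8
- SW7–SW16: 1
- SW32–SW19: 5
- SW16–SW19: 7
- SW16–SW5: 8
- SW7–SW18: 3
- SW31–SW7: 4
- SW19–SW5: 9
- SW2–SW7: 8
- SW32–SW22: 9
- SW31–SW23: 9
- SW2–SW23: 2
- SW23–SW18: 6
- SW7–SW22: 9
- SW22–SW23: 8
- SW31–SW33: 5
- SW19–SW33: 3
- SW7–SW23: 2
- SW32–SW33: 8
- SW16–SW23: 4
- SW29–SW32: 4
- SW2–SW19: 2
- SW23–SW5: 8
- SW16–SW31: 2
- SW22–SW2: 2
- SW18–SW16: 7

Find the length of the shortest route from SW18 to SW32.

Shortest distances from SW18:
SW18: 0
SW7: 3  (via SW18)
SW16: 4  (via SW7)
SW23: 5  (via SW7)
SW31: 6  (via SW16)
SW2: 7  (via SW23)
SW22: 9  (via SW2)
SW19: 9  (via SW2)
SW33: 11  (via SW31)
SW5: 12  (via SW16)
SW32: 14  (via SW19)
Shortest route: SW18 → SW7 → SW23 → SW2 → SW19 → SW32 = 14 ms.

14 ms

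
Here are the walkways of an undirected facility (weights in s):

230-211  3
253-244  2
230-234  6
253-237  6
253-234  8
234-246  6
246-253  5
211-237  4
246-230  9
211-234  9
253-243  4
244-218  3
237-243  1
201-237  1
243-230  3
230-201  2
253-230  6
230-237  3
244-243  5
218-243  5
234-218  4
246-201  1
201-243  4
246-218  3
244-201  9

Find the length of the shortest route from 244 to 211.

10 s

Shortest distances from 244:
244: 0
253: 2  (via 244)
218: 3  (via 244)
243: 5  (via 244)
246: 6  (via 218)
237: 6  (via 243)
201: 7  (via 246)
234: 7  (via 218)
230: 8  (via 253)
211: 10  (via 237)
Shortest route: 244 → 243 → 237 → 211 = 10 s.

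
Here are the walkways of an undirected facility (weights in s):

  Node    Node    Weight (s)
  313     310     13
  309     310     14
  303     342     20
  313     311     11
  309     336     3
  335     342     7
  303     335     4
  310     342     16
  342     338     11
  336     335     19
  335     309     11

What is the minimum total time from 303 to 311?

51 s

Candidate routes:
303 - 335 - 309 - 310 - 313 - 311: 4+11+14+13+11 = 53
303 - 342 - 310 - 313 - 311: 20+16+13+11 = 60
303 - 335 - 342 - 310 - 313 - 311: 4+7+16+13+11 = 51
Cheapest is 303 - 335 - 342 - 310 - 313 - 311 at 51 s.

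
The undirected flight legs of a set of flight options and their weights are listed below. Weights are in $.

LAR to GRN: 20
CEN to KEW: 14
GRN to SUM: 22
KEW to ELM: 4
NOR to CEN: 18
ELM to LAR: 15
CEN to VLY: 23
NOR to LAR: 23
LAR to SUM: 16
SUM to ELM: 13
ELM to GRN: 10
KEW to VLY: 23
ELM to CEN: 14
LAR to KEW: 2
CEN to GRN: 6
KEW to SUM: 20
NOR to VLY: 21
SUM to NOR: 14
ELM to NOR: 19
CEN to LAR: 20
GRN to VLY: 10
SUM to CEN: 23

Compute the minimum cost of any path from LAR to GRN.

$16

Candidate routes:
LAR → KEW → CEN → GRN: 2+14+6 = 22
LAR → GRN: 20 = 20
LAR → KEW → ELM → GRN: 2+4+10 = 16
The minimum is $16 via LAR → KEW → ELM → GRN.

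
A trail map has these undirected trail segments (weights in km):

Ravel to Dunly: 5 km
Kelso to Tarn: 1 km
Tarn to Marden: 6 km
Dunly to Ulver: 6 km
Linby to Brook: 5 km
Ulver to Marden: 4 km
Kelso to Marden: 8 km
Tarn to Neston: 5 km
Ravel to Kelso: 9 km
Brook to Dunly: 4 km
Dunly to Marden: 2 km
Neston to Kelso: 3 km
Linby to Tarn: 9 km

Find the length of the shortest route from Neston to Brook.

Candidate routes:
Neston → Kelso → Marden → Dunly → Brook: 3+8+2+4 = 17
Neston → Kelso → Tarn → Marden → Dunly → Brook: 3+1+6+2+4 = 16
Neston → Tarn → Marden → Dunly → Brook: 5+6+2+4 = 17
Neston → Kelso → Tarn → Linby → Brook: 3+1+9+5 = 18
Cheapest is Neston → Kelso → Tarn → Marden → Dunly → Brook at 16 km.

16 km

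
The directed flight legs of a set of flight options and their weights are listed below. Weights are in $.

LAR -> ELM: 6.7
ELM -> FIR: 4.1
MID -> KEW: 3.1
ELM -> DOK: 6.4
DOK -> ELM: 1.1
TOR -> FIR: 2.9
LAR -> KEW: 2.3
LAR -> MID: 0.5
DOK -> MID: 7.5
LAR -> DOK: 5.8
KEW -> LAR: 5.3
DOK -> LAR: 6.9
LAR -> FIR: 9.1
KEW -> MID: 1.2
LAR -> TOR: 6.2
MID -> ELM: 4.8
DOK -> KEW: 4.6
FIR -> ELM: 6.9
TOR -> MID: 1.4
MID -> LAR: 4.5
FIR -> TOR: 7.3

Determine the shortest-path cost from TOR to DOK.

Shortest distances from TOR:
TOR: 0
MID: 1.4  (via TOR)
FIR: 2.9  (via TOR)
KEW: 4.5  (via MID)
LAR: 5.9  (via MID)
ELM: 6.2  (via MID)
DOK: 11.7  (via LAR)
Shortest route: TOR–MID–LAR–DOK = $11.7.

$11.7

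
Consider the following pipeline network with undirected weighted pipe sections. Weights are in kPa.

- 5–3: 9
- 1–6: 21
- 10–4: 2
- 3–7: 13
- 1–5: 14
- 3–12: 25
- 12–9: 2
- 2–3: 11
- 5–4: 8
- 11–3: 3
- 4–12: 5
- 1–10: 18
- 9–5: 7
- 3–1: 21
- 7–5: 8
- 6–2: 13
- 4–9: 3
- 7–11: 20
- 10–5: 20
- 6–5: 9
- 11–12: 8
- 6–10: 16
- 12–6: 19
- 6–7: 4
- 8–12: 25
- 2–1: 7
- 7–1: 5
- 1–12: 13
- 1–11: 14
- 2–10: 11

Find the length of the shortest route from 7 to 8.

Candidate routes:
7 → 5 → 9 → 12 → 8: 8+7+2+25 = 42
7 → 1 → 12 → 8: 5+13+25 = 43
7 → 5 → 4 → 12 → 8: 8+8+5+25 = 46
The minimum is 42 kPa via 7 → 5 → 9 → 12 → 8.

42 kPa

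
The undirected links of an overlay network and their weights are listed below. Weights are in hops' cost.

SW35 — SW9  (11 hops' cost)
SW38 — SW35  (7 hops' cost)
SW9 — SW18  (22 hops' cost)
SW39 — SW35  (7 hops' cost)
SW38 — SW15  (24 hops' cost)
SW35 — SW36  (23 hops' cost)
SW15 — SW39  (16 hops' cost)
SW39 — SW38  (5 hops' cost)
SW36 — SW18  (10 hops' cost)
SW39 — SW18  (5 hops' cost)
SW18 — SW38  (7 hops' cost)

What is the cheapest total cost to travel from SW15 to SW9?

Running Dijkstra from SW15:
SW15: 0
SW39: 16  (via SW15)
SW38: 21  (via SW39)
SW18: 21  (via SW39)
SW35: 23  (via SW39)
SW36: 31  (via SW18)
SW9: 34  (via SW35)
Shortest route: SW15 → SW39 → SW35 → SW9 = 34 hops' cost.

34 hops' cost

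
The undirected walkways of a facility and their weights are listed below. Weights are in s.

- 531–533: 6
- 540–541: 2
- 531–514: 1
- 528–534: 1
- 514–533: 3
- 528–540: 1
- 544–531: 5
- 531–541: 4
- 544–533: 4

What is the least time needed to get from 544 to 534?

13 s

Compare a few routes:
544–533–514–531–541–540–528–534: 4+3+1+4+2+1+1 = 16
544–531–541–540–528–534: 5+4+2+1+1 = 13
Cheapest is 544–531–541–540–528–534 at 13 s.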